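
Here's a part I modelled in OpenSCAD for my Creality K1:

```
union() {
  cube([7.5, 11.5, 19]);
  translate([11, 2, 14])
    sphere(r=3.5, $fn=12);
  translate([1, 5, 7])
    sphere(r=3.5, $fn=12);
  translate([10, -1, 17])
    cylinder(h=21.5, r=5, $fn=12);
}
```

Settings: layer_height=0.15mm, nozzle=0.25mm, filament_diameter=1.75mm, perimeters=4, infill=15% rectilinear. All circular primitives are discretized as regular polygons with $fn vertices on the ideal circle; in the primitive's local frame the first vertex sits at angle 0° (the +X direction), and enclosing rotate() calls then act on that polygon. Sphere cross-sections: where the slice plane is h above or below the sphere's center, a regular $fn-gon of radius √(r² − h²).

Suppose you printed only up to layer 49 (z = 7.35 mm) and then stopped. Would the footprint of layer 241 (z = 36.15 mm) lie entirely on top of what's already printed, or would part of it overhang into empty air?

Compare the two slices. At z = 7.35: the cube is present — its section is the full 7.5×11.5 rectangle (area 86.25 mm²); the sphere at (11, 2) is absent (|z−center|=6.650 > r=3.5); the sphere at (1, 5): section is a regular 12-gon, circumradius = √(r²−h²) = √(3.5²−0.35²) = 3.482 (area = (12/2)·3.482²·sin(360°/12) = 36.38 mm²); the cylinder at (10, -1) is absent (z outside [17, 38.5]); Merging all regions: the regions partially overlap — summed areas 122.63 mm² minus the doubly-counted overlap 24.89 mm² gives 97.74 mm² — area = 97.74 mm². At z = 36.15: the cube does not reach this height (z outside [0, 19]); the sphere at (11, 2) is absent (|z−center|=22.150 > r=3.5); the sphere at (1, 5) is absent (|z−center|=29.150 > r=3.5); the cylinder at (10, -1): section is a regular 12-gon, circumradius r=5 (area = (12/2)·5.000²·sin(360°/12) = 75.00 mm²); Merging all regions: only the r=5 cylinder at (10, -1) is present, so the union is just that shape — area = 75.00 mm². Checking containment: at z = 36.15 the cross-section extends beyond the z = 7.35 cross-section by about 70.28 mm².

part overhangs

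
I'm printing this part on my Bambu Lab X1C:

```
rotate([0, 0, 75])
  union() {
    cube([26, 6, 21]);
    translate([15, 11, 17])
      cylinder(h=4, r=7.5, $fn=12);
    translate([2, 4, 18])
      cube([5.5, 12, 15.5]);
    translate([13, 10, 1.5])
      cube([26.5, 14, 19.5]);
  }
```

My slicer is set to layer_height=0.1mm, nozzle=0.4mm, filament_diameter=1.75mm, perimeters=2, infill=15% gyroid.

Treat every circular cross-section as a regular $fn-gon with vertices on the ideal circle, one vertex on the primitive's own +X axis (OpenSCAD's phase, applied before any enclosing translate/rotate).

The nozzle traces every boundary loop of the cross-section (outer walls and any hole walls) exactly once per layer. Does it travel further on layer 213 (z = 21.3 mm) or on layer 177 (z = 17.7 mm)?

layer 177 (z = 17.7 mm)

Layer 213 (z = 21.3): the cube is absent (z outside [0, 21]); the cylinder at (15, 11) is absent (z outside [17, 21]); the cube at (2, 4) (footprint 5.5×12) is included at this height (perimeter 35.00 mm); the cube at (13, 10) is not intersected at this z (z outside [1.5, 21]); Taking the union: only the 5.5×12 cube at (2, 4) is present, so the union is just that shape — boundary = 35.00 mm; (rotated 75° about Z; rotation is an isometry so areas/perimeters/island counts are preserved). So its perimeter = 35.00 mm. Layer 177 (z = 17.7): the cube is present — its section is the full 26×6 rectangle (perimeter 64.00 mm); the r=7.5 cylinder at (15, 11) gives a regular 12-gon of circumradius 7.5 (constant along its height) (perimeter = 2·12·7.500·sin(180°/12) = 46.59 mm); the cube at (2, 4) is absent (z outside [18, 33.5]); the 26.5×14 cube at (13, 10) contributes its full rectangle (perimeter 81.00 mm); Taking the union: the regions partially overlap (shared area 83.24 mm²), so the edge portions inside another operand are dropped and the merged outline is re-measured after clipping — boundary = 137.15 mm; (whole slice rotated 75° about Z — lengths, areas and connectivity unchanged). So its perimeter = 137.15 mm. Layer 177 is larger (137.15 vs 35.00 mm).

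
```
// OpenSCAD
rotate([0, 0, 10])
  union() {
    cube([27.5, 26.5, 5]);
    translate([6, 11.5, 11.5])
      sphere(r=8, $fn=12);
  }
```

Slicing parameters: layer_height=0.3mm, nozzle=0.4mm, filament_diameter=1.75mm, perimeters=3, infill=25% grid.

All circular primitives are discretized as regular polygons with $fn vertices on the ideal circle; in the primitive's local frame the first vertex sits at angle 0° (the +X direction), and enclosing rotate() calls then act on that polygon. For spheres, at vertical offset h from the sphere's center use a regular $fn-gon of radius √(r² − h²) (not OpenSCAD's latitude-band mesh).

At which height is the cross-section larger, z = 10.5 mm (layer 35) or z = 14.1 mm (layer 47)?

Layer 35 (z = 10.5): the cube does not reach this height (z outside [0, 5]); the sphere at (6, 11.5): section is a regular 12-gon, circumradius = √(r²−h²) = √(8²−1²) = 7.937 (area = (12/2)·7.937²·sin(360°/12) = 189.00 mm²); Combining (union): only the r=8 sphere at (6, 11.5) is present, so the union is just that shape — area = 189.00 mm²; (rotated 10° about Z; rotation is an isometry so areas/perimeters/island counts are preserved). So its area = 189.00 mm². Layer 47 (z = 14.1): the cube does not reach this height (z outside [0, 5]); the r=8 sphere at (6, 11.5) slices to a regular 12-gon of circumradius 7.566 (√(r²−h²) with h=2.6 from center) (area = (12/2)·7.566²·sin(360°/12) = 171.72 mm²); Merging all regions: only the r=8 sphere at (6, 11.5) is present, so the union is just that shape — area = 171.72 mm²; (rotated 10° about Z; rotation is an isometry so areas/perimeters/island counts are preserved). So its area = 171.72 mm². Layer 35 is larger (189.00 vs 171.72 mm²).

layer 35 (z = 10.5 mm)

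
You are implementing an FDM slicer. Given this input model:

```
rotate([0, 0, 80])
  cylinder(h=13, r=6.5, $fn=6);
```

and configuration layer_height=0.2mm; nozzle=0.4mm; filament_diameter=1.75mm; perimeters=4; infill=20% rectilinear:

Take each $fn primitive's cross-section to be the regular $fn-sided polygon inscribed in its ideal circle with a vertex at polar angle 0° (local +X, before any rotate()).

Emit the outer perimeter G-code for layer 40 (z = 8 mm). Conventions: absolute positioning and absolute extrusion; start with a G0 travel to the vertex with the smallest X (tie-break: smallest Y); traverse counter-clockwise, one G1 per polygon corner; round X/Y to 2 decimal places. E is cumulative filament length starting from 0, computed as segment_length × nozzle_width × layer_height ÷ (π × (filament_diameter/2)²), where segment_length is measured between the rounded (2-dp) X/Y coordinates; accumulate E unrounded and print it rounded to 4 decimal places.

At z = 8 mm: the r=6.5 cylinder contributes a regular 6-gon of circumradius 6.5; (whole slice rotated 80° about Z — lengths, areas and connectivity unchanged). The outline is a single polygon with 6 vertices. Extrusion per mm of travel: 0.4 × 0.2 / (π × 0.875²) = 0.033260. Accumulating E over each segment gives final E = 1.2972.

G0 X-6.11 Y-2.22 Z8.00
G1 X-1.13 Y-6.40 E0.2162
G1 X4.98 Y-4.18 E0.4325
G1 X6.11 Y2.22 E0.6486
G1 X1.13 Y6.40 E0.8649
G1 X-4.98 Y4.18 E1.0811
G1 X-6.11 Y-2.22 E1.2972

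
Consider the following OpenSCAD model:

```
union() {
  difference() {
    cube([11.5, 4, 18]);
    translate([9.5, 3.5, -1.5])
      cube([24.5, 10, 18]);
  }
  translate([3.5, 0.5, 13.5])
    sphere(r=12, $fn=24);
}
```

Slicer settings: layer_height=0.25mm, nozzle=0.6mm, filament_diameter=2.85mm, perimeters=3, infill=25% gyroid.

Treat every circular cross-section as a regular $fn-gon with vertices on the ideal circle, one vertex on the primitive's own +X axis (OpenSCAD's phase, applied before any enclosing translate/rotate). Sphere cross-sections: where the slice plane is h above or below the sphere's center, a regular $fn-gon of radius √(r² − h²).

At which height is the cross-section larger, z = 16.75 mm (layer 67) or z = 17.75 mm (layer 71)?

layer 67 (z = 16.75 mm)

Layer 67 (z = 16.75): the cube is present — its section is the full 11.5×4 rectangle (area 46.00 mm²); the cube at (9.5, 3.5) is absent (z outside [-1.5, 16.5]); Subtracting the remaining from the first: none of the subtracted shapes is present at this height, so the 11.5×4 cube is unchanged — area = 46.00 mm²; the r=12 sphere at (3.5, 0.5) slices to a regular 24-gon of circumradius 11.552 (√(r²−h²) with h=3.25 from center) (area = (24/2)·11.552²·sin(360°/24) = 414.43 mm²); Merging all regions: the result so far lies entirely inside the r=12 sphere at (3.5, 0.5), so the union is just the r=12 sphere at (3.5, 0.5) — area = 414.43 mm². So its area = 414.43 mm². Layer 71 (z = 17.75): the 11.5×4 cube contributes its full rectangle (area 46.00 mm²); the cube at (9.5, 3.5) is absent (z outside [-1.5, 16.5]); Subtracting the remaining from the first: none of the subtracted shapes is present at this height, so the 11.5×4 cube is unchanged — area = 46.00 mm²; the sphere at (3.5, 0.5): section is a regular 24-gon, circumradius = √(r²−h²) = √(12²−4.25²) = 11.222 (area = (24/2)·11.222²·sin(360°/24) = 391.14 mm²); Merging all regions: the result so far lies entirely inside the r=12 sphere at (3.5, 0.5), so the union is just the r=12 sphere at (3.5, 0.5) — area = 391.14 mm². So its area = 391.14 mm². Layer 67 is larger (414.43 vs 391.14 mm²).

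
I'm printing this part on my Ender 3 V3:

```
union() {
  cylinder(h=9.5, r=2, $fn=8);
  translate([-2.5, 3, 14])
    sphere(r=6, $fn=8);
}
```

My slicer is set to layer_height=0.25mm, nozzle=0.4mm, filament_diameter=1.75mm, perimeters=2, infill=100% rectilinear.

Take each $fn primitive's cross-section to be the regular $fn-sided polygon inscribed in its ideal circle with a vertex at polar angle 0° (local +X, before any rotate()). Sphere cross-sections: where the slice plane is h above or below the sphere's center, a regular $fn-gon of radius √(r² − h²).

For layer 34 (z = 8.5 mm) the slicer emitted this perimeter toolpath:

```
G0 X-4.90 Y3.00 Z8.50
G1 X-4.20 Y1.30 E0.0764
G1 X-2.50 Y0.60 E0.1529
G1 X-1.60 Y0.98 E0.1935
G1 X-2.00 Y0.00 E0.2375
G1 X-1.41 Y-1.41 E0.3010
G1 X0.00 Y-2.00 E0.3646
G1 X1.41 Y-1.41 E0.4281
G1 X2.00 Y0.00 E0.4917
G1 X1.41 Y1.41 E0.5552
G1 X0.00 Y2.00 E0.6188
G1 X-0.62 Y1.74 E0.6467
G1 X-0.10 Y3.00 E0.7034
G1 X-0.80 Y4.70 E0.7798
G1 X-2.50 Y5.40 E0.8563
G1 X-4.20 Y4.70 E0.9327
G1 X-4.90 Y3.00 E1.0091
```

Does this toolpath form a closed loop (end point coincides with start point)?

Start point (G0): (-4.90, 3.00). End point (last G1): the path returns to the start — closed.

yes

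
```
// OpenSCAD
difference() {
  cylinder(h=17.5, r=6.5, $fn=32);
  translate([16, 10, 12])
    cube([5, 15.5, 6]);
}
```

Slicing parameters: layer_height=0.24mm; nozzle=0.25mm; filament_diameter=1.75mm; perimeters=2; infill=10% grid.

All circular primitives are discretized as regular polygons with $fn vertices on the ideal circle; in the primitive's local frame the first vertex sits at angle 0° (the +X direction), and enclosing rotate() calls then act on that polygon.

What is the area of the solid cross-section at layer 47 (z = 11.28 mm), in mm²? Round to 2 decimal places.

At z = 11.28 mm: the r=6.5 cylinder contributes a regular 32-gon of circumradius 6.5 (area = (32/2)·6.500²·sin(360°/32) = 131.88 mm²); the cube at (16, 10) does not reach this height (z outside [12, 18]); Subtracting the remaining from the first: none of the subtracted shapes is present at this height, so the r=6.5 cylinder is unchanged — area = 131.88 mm². Overall, the cross-section is a single solid region. Net area = 131.88 mm².

131.88 mm²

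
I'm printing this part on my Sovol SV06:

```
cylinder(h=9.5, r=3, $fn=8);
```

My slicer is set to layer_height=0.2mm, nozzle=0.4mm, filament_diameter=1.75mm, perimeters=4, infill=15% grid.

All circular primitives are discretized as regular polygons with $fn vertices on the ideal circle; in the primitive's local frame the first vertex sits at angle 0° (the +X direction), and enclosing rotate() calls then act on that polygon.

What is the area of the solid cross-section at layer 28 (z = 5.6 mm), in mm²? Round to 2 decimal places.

25.46 mm²

At z = 5.6 mm: the r=3 cylinder contributes a regular 8-gon of circumradius 3 (area = (8/2)·3.000²·sin(360°/8) = 25.46 mm²). Overall, the cross-section is a single solid region. Net area = 25.46 mm².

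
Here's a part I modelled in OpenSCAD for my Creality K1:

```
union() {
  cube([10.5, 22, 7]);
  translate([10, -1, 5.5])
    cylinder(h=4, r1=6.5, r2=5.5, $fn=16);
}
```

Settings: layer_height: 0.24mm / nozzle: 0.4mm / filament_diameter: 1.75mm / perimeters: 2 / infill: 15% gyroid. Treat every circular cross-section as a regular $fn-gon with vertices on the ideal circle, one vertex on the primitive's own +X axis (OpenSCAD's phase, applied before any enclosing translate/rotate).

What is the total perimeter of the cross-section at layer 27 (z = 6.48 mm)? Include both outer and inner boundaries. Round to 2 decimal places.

At z = 6.48 mm: the cube (footprint 10.5×22) is included at this height (perimeter 65.00 mm); the cone at (10, -1) contributes a regular 16-gon of circumradius 6.255 (interpolated between r1=6.5 and r2=5.5 at t=0.245) (perimeter = 2·16·6.255·sin(180°/16) = 39.05 mm); Combining (union): the regions partially overlap (shared area 26.39 mm²), so the edge portions inside another operand are dropped and the merged outline is re-measured after clipping — boundary = 83.09 mm. Overall, the cross-section is a single solid region. Total boundary length (outer) = 83.09 mm.

83.09 mm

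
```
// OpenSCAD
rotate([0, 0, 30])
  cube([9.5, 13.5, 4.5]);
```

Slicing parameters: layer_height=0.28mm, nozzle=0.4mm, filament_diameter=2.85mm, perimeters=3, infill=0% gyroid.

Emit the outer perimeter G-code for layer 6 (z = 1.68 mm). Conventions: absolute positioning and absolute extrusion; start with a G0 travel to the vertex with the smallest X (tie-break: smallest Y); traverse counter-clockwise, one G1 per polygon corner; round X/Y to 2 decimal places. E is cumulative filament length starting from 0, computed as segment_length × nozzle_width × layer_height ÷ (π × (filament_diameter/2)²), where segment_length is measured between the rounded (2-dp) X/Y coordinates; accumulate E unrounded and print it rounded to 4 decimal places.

G0 X-6.75 Y11.69 Z1.68
G1 X0.00 Y0.00 E0.2370
G1 X8.23 Y4.75 E0.4038
G1 X1.48 Y16.44 E0.6408
G1 X-6.75 Y11.69 E0.8076

At z = 1.68 mm: the cube (footprint 9.5×13.5) is included at this height; (whole slice rotated 30° about Z — lengths, areas and connectivity unchanged). The outline is a single polygon with 4 vertices. Extrusion per mm of travel: 0.4 × 0.28 / (π × 1.425²) = 0.017557. Accumulating E over each segment gives final E = 0.8076.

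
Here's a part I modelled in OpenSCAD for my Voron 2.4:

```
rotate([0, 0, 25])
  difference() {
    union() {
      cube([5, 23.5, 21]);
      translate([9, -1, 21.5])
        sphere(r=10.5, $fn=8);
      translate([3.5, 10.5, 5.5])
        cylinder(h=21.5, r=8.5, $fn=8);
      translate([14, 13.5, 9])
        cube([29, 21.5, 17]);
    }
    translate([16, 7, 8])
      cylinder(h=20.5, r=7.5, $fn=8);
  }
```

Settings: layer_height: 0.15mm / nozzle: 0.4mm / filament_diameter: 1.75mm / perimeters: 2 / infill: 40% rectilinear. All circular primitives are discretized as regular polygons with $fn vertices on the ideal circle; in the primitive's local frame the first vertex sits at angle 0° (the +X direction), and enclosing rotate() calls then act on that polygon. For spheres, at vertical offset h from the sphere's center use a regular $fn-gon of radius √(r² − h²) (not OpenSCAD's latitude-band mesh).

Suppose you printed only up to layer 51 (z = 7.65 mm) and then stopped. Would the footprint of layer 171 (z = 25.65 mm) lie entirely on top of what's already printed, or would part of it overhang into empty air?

part overhangs

Compare the two slices. At z = 7.65: the 5×23.5 cube contributes its full rectangle (area 117.50 mm²); the sphere at (9, -1) is not intersected at this z (|z−center|=13.850 > r=10.5); the cylinder at (3.5, 10.5): section is a regular 8-gon, circumradius r=8.5 (area = (8/2)·8.500²·sin(360°/8) = 204.35 mm²); the cube at (14, 13.5) does not reach this height (z outside [9, 26]); Combining (union): the regions partially overlap — summed areas 321.85 mm² minus the doubly-counted overlap 78.99 mm² gives 242.86 mm² — area = 242.86 mm²; the cylinder at (16, 7) is not intersected at this z (z outside [8, 28.5]); Subtracting the remaining from the first: none of the subtracted shapes is present at this height, so that combined region is unchanged — area = 242.86 mm²; (rotated 25° about Z; rotation is an isometry so areas/perimeters/island counts are preserved). At z = 25.65: the cube does not reach this height (z outside [0, 21]); the r=10.5 sphere at (9, -1) slices to a regular 8-gon of circumradius 9.645 (√(r²−h²) with h=4.15 from center) (area = (8/2)·9.645²·sin(360°/8) = 263.12 mm²); the cylinder at (3.5, 10.5): section is a regular 8-gon, circumradius r=8.5 (area = (8/2)·8.500²·sin(360°/8) = 204.35 mm²); the 29×21.5 cube at (14, 13.5) contributes its full rectangle (area 623.50 mm²); Merging all regions: the regions partially overlap — summed areas 1090.98 mm² minus the doubly-counted overlap 35.83 mm² gives 1055.15 mm² — area = 1055.15 mm²; the r=7.5 cylinder at (16, 7) gives a regular 8-gon of circumradius 7.5 (constant along its height) (area = (8/2)·7.500²·sin(360°/8) = 159.10 mm²); After the difference (first − rest): starting from the result so far (1055.15 mm²), the r=7.5 cylinder at (16, 7) partially overlaps it — only the 56.96 mm² overlap (of its 159.10 mm²) is removed, clipping the outline — area = 998.19 mm²; (whole slice rotated 25° about Z — lengths, areas and connectivity unchanged). Checking containment: at z = 25.65 the cross-section extends beyond the z = 7.65 cross-section by about 794.43 mm².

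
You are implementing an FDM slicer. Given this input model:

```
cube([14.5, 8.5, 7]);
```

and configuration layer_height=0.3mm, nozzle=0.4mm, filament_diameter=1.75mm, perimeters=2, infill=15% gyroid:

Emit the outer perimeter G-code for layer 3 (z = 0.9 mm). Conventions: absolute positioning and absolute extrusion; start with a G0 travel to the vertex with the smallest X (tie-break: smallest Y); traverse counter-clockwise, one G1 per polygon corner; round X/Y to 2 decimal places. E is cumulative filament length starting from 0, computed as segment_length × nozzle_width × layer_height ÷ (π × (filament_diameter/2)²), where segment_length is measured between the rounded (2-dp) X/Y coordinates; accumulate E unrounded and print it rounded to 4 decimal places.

At z = 0.9 mm: the 14.5×8.5 cube contributes its full rectangle. The outline is a single polygon with 4 vertices. Extrusion per mm of travel: 0.4 × 0.3 / (π × 0.875²) = 0.049890. Accumulating E over each segment gives final E = 2.2949.

G0 X0.00 Y0.00 Z0.90
G1 X14.50 Y0.00 E0.7234
G1 X14.50 Y8.50 E1.1475
G1 X0.00 Y8.50 E1.8709
G1 X0.00 Y0.00 E2.2949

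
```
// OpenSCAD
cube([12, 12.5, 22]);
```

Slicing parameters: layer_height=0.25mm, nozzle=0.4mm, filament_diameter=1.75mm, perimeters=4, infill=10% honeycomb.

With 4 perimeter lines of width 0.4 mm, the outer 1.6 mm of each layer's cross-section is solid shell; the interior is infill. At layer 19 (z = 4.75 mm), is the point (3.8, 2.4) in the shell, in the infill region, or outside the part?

infill

At z = 4.75 mm: the cube (footprint 12×12.5) is included at this height. Overall, the cross-section is a single solid region. The nearest boundary edge runs (0.00, 0.00)→(12.00, 0.00); distance from the point to it = 2.40 mm. The point is inside the cross-section and 2.40 mm from the nearest boundary — more than the 1.6 mm shell width (4 × 0.4), so it's in the infill interior.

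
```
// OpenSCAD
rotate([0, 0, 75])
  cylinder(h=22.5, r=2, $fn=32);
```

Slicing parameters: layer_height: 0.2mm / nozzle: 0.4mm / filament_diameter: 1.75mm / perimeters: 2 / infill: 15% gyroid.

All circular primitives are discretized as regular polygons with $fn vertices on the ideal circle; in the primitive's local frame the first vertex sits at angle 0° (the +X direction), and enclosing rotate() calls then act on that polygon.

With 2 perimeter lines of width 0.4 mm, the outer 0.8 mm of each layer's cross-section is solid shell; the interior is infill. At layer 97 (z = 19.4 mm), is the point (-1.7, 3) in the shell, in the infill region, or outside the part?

At z = 19.4 mm: the r=2 cylinder contributes a regular 32-gon of circumradius 2; (rotated 75° about Z; rotation is an isometry so areas/perimeters/island counts are preserved). Overall, the cross-section is a single solid region. Undo the 75° rotation: the query point maps to (2.458, 2.419) in the un-rotated model frame. The nearest boundary edge runs (1.66, 1.11)→(1.41, 1.41); distance from the point to it = 1.45 mm. The point is not inside any of the regions above, so it lies outside the cross-section (1.45 mm from the nearest boundary).

outside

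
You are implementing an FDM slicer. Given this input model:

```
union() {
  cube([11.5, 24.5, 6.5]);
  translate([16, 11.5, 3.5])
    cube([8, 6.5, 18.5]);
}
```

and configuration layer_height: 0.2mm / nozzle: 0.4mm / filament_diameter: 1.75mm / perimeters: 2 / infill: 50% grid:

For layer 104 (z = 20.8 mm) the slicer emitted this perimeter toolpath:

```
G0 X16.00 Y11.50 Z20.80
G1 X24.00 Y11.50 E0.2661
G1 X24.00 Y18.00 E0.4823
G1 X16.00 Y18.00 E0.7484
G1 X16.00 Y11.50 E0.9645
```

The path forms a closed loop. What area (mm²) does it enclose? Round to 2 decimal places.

Apply the shoelace formula to the sequence of (X, Y) vertices; enclosed area = 52.00 mm².

52.00 mm²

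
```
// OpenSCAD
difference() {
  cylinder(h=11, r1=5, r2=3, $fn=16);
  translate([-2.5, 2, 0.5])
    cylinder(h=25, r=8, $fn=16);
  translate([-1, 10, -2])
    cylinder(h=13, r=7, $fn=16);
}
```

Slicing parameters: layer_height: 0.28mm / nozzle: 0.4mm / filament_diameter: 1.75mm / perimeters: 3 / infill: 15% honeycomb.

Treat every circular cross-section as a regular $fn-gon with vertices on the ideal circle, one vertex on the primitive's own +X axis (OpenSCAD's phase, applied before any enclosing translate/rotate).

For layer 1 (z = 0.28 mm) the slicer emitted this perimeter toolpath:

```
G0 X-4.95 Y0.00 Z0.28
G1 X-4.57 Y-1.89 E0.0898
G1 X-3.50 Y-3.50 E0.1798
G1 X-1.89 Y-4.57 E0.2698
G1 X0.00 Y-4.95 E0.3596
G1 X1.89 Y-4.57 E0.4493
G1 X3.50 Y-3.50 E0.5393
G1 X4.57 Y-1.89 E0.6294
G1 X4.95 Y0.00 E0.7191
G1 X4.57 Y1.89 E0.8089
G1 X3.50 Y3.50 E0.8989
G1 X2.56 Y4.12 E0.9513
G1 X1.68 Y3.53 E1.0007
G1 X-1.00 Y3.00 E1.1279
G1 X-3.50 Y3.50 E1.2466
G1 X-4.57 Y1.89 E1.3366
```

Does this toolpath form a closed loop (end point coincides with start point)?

no

Start point (G0): (-4.95, 0.00). End point (last G1): the path does not return to the start — open.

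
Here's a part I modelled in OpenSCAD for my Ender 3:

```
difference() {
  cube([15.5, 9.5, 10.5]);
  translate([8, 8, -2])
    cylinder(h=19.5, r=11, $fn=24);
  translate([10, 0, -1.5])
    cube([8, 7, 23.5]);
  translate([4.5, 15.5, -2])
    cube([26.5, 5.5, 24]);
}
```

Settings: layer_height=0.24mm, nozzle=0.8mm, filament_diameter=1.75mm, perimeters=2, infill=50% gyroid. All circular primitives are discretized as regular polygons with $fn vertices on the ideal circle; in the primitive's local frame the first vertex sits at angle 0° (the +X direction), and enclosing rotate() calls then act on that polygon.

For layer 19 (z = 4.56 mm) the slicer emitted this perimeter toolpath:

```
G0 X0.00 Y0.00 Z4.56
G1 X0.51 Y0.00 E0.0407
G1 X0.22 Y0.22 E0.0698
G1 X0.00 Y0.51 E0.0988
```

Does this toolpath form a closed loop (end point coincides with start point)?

no

Start point (G0): (0.00, 0.00). End point (last G1): the path does not return to the start — open.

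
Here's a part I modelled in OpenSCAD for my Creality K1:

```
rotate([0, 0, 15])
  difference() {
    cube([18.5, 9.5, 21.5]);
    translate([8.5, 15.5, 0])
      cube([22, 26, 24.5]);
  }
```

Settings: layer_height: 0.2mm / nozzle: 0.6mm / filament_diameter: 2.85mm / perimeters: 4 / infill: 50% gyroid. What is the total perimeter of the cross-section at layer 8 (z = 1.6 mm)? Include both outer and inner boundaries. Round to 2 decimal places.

At z = 1.6 mm: the 18.5×9.5 cube contributes its full rectangle (perimeter 56.00 mm); the cube at (8.5, 15.5) (footprint 22×26) is included at this height (perimeter 96.00 mm); Subtracting the remaining from the first: starting from the 18.5×9.5 cube, the 22×26 cube at (8.5, 15.5) misses the remaining region (no effect) — boundary = 56.00 mm; (rotated 15° about Z; rotation is an isometry so areas/perimeters/island counts are preserved). Overall, the cross-section is a single solid region. Total boundary length (outer) = 56.00 mm.

56.00 mm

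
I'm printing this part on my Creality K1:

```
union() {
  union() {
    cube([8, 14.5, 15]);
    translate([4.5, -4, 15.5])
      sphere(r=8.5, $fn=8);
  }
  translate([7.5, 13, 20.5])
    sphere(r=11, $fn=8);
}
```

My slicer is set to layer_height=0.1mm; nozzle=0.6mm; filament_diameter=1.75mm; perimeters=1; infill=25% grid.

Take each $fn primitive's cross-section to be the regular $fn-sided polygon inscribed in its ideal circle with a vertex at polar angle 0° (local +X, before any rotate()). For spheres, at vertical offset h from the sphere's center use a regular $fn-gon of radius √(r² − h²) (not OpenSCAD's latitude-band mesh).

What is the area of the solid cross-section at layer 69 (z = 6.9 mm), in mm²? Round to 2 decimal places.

At z = 6.9 mm: the cube is present — its section is the full 8×14.5 rectangle (area 116.00 mm²); the sphere at (4.5, -4) is not intersected at this z (|z−center|=8.600 > r=8.5); Combining (union): only the 8×14.5 cube is present, so the union is just that shape — area = 116.00 mm²; the sphere at (7.5, 13) is not intersected at this z (|z−center|=13.600 > r=11); Combining (union): only that combined region is present, so the union is just that shape — area = 116.00 mm². Overall, the cross-section is a single solid region. Net area = 116.00 mm².

116.00 mm²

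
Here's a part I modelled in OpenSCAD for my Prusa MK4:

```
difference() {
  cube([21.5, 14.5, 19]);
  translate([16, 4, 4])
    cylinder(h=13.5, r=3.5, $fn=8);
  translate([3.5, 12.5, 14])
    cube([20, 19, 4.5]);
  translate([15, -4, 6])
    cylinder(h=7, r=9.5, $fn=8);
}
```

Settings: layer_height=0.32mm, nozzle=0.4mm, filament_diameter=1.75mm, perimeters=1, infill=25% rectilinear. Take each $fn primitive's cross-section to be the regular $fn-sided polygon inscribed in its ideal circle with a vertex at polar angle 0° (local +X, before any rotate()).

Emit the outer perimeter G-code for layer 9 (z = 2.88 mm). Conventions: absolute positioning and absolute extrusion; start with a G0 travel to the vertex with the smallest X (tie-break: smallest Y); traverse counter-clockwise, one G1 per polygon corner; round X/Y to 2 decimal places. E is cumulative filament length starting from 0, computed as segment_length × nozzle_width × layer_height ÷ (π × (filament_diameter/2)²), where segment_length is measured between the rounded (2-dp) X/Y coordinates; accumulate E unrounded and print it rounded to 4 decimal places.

G0 X0.00 Y0.00 Z2.88
G1 X21.50 Y0.00 E1.1441
G1 X21.50 Y14.50 E1.9158
G1 X0.00 Y14.50 E3.0599
G1 X0.00 Y0.00 E3.8316

At z = 2.88 mm: the cube is present — its section is the full 21.5×14.5 rectangle; the cylinder at (16, 4) is not intersected at this z (z outside [4, 17.5]); the cube at (3.5, 12.5) does not reach this height (z outside [14, 18.5]); the cylinder at (15, -4) is absent (z outside [6, 13]); Subtracting the remaining from the first: none of the subtracted shapes is present at this height, so the 21.5×14.5 cube is unchanged — 1 connected region. The outline is a single polygon with 4 vertices. Extrusion per mm of travel: 0.4 × 0.32 / (π × 0.875²) = 0.053216. Accumulating E over each segment gives final E = 3.8316.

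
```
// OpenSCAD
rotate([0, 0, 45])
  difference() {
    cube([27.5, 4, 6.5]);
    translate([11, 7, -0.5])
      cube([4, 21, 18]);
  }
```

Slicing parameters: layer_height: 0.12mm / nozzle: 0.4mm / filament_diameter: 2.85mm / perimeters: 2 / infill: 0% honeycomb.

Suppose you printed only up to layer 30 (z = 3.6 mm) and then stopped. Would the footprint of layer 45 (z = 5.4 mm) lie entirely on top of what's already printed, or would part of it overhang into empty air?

Compare the two slices. At z = 3.6: the 27.5×4 cube contributes its full rectangle (area 110.00 mm²); the cube at (11, 7) is present — its section is the full 4×21 rectangle (area 84.00 mm²); After the difference (first − rest): starting from the 27.5×4 cube (110.00 mm²), the 4×21 cube at (11, 7) misses the remaining region (no effect) — area = 110.00 mm²; (rotated 45° about Z; rotation is an isometry so areas/perimeters/island counts are preserved). At z = 5.4: the 27.5×4 cube contributes its full rectangle (area 110.00 mm²); the cube at (11, 7) is present — its section is the full 4×21 rectangle (area 84.00 mm²); Subtracting the remaining from the first: starting from the 27.5×4 cube (110.00 mm²), the 4×21 cube at (11, 7) misses the remaining region (no effect) — area = 110.00 mm²; (whole slice rotated 45° about Z — lengths, areas and connectivity unchanged). Checking containment: the cross-section at z = 5.4 is a subset of the cross-section at z = 3.6.

entirely on top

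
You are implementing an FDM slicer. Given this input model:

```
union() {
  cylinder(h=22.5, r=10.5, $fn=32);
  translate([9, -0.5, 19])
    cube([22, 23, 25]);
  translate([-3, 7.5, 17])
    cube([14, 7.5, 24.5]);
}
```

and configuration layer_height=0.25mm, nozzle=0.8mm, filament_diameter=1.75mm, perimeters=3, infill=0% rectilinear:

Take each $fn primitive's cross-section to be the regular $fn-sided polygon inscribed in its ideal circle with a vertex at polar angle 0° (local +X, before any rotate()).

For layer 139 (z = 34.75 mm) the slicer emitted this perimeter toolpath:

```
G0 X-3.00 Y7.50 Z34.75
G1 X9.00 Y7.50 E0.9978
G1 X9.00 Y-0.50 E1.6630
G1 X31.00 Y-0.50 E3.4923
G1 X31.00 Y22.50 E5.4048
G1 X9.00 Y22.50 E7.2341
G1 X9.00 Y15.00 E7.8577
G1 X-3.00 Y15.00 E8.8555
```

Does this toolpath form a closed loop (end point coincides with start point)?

no

Start point (G0): (-3.00, 7.50). End point (last G1): the path does not return to the start — open.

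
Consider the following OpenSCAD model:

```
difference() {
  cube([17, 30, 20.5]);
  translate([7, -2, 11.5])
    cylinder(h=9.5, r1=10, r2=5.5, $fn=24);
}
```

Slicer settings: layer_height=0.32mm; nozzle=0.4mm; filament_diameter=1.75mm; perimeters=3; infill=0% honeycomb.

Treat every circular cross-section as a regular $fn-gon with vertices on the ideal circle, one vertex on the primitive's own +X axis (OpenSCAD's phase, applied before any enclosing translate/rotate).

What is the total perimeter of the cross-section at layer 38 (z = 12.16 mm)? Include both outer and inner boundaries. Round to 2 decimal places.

At z = 12.16 mm: the cube (footprint 17×30) is included at this height (perimeter 94.00 mm); the cone at (7, -2): at t=0.069 of its height the radius interpolates to r₁+(r₂−r₁)t = 9.687, giving a regular 24-gon of that circumradius (perimeter = 2·24·9.687·sin(180°/24) = 60.69 mm); Subtracting the remaining from the first: starting from the 17×30 cube, the cone at (7, -2) partially overlaps it — only the 100.66 mm² overlap (of its 291.47 mm²) is removed, clipping the outline — boundary = 93.91 mm. Overall, the cross-section is a single solid region. Total boundary length (outer) = 93.91 mm.

93.91 mm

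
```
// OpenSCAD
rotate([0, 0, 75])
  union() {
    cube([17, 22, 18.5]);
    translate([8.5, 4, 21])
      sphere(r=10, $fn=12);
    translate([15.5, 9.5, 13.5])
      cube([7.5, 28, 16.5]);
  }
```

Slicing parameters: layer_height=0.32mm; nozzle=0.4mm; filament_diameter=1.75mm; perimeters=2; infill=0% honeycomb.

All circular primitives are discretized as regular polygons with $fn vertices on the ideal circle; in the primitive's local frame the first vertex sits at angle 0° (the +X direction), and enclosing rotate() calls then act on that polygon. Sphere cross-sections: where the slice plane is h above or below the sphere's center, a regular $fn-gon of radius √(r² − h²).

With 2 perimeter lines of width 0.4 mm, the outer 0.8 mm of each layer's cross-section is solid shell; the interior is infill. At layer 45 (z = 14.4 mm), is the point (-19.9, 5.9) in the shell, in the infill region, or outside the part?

At z = 14.4 mm: the cube (footprint 17×22) is included at this height; the r=10 sphere at (8.5, 4) contributes a regular 12-gon of circumradius √(10²−6.6²) = 7.513; the cube at (15.5, 9.5) (footprint 7.5×28) is included at this height; Combining (union): the regions partially overlap (shared area 159.18 mm²), so overlapping operands fuse into one piece — 1 connected region; (rotated 75° about Z; rotation is an isometry so areas/perimeters/island counts are preserved). Overall, the cross-section is a single solid region. Undo the 75° rotation: the query point maps to (0.548, 20.749) in the un-rotated model frame. The nearest boundary edge runs (0.00, 0.00)→(0.00, 22.00); distance from the point to it = 0.55 mm. The point is inside the cross-section, 0.55 mm from the nearest boundary — within the 0.8 mm shell band (2 × 0.4).

shell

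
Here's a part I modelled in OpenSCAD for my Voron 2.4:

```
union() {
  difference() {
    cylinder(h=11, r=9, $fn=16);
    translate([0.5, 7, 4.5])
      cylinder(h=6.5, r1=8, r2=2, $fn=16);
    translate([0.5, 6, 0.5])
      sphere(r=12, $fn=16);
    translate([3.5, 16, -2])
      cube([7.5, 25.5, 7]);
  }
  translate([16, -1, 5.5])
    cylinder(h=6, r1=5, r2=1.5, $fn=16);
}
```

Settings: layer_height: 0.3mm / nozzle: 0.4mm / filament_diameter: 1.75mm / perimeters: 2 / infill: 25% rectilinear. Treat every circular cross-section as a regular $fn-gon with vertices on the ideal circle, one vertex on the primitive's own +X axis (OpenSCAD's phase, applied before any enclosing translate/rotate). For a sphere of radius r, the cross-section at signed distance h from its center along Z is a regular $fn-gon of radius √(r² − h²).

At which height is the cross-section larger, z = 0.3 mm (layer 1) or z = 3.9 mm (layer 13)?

layer 13 (z = 3.9 mm)

Layer 1 (z = 0.3): the cylinder: section is a regular 16-gon, circumradius r=9 (area = (16/2)·9.000²·sin(360°/16) = 247.98 mm²); the cone at (0.5, 7) is not intersected at this z (z outside [4.5, 11]); the r=12 sphere at (0.5, 6) contributes a regular 16-gon of circumradius √(12²−0.2²) = 11.998 (area = (16/2)·11.998²·sin(360°/16) = 440.73 mm²); the cube at (3.5, 16) is present — its section is the full 7.5×25.5 rectangle (area 191.25 mm²); Subtracting the remaining from the first: starting from the r=9 cylinder (247.98 mm²), the r=12 sphere at (0.5, 6) partially overlaps it — only the 205.30 mm² overlap (of its 440.73 mm²) is removed, clipping the outline; the 7.5×25.5 cube at (3.5, 16) misses the remaining region (no effect) — area = 42.68 mm²; the cone at (16, -1) does not reach this height (z outside [5.5, 11.5]); Taking the union: only that combined region is present, so the union is just that shape — area = 42.68 mm². So its area = 42.68 mm². Layer 13 (z = 3.9): the r=9 cylinder contributes a regular 16-gon of circumradius 9 (area = (16/2)·9.000²·sin(360°/16) = 247.98 mm²); the cone at (0.5, 7) is absent (z outside [4.5, 11]); the r=12 sphere at (0.5, 6) slices to a regular 16-gon of circumradius 11.508 (√(r²−h²) with h=3.4 from center) (area = (16/2)·11.508²·sin(360°/16) = 405.46 mm²); the cube at (3.5, 16) is present — its section is the full 7.5×25.5 rectangle (area 191.25 mm²); After the difference (first − rest): starting from the r=9 cylinder (247.98 mm²), the r=12 sphere at (0.5, 6) partially overlaps it — only the 195.76 mm² overlap (of its 405.46 mm²) is removed, clipping the outline; the 7.5×25.5 cube at (3.5, 16) misses the remaining region (no effect) — area = 52.21 mm²; the cone at (16, -1) does not reach this height (z outside [5.5, 11.5]); Merging all regions: only the result so far is present, so the union is just that shape — area = 52.21 mm². So its area = 52.21 mm². Layer 13 is larger (52.21 vs 42.68 mm²).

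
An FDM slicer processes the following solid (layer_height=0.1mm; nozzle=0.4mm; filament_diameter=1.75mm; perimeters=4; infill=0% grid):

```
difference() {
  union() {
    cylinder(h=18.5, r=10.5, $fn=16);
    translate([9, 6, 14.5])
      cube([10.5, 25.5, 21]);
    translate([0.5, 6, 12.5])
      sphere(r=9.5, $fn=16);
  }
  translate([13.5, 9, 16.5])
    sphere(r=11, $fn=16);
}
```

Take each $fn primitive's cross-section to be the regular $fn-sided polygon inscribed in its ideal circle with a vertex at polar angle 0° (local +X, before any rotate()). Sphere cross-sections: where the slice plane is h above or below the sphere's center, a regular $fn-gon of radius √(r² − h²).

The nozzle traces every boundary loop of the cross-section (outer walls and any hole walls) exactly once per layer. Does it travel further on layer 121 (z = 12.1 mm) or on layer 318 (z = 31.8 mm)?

Layer 121 (z = 12.1): the r=10.5 cylinder contributes a regular 16-gon of circumradius 10.5 (perimeter = 2·16·10.500·sin(180°/16) = 65.55 mm); the cube at (9, 6) is absent (z outside [14.5, 35.5]); the r=9.5 sphere at (0.5, 6) contributes a regular 16-gon of circumradius √(9.5²−0.4²) = 9.492 (perimeter = 2·16·9.492·sin(180°/16) = 59.25 mm); Merging all regions: the regions partially overlap (shared area 187.95 mm²), so the edge portions inside another operand are dropped and the merged outline is re-measured after clipping — boundary = 74.89 mm; the sphere at (13.5, 9): section is a regular 16-gon, circumradius = √(r²−h²) = √(11²−4.4²) = 10.082 (perimeter = 2·16·10.082·sin(180°/16) = 62.94 mm); Subtracting the remaining from the first: starting from that combined region, the r=11 sphere at (13.5, 9) partially overlaps it — only the 62.47 mm² overlap (of its 311.17 mm²) is removed, clipping the outline — boundary = 76.35 mm. So its perimeter = 76.35 mm. Layer 318 (z = 31.8): the cylinder is not intersected at this z (z outside [0, 18.5]); the cube at (9, 6) (footprint 10.5×25.5) is included at this height (perimeter 72.00 mm); the sphere at (0.5, 6) is absent (|z−center|=19.300 > r=9.5); Combining (union): only the 10.5×25.5 cube at (9, 6) is present, so the union is just that shape — boundary = 72.00 mm; the sphere at (13.5, 9) is absent (|z−center|=15.300 > r=11); After the difference (first − rest): none of the subtracted shapes is present at this height, so that combined region is unchanged — boundary = 72.00 mm. So its perimeter = 72.00 mm. Layer 121 is larger (76.35 vs 72.00 mm).

layer 121 (z = 12.1 mm)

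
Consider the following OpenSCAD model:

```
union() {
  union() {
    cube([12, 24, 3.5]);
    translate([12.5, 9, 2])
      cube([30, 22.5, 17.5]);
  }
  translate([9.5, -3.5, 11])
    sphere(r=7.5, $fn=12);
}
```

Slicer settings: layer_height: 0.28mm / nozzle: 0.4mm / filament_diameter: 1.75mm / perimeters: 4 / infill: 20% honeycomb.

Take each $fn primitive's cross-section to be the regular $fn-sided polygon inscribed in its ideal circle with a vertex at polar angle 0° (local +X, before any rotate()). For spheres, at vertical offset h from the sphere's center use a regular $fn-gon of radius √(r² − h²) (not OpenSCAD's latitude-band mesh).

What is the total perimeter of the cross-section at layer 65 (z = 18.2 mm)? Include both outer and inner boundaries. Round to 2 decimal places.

118.04 mm

At z = 18.2 mm: the cube does not reach this height (z outside [0, 3.5]); the 30×22.5 cube at (12.5, 9) contributes its full rectangle (perimeter 105.00 mm); Combining (union): only the 30×22.5 cube at (12.5, 9) is present, so the union is just that shape — boundary = 105.00 mm; the r=7.5 sphere at (9.5, -3.5) contributes a regular 12-gon of circumradius √(7.5²−7.2²) = 2.100 (perimeter = 2·12·2.100·sin(180°/12) = 13.04 mm); Merging all regions: the 2 present regions are separate (no shared area or edge), so areas and boundary lengths simply add and each stays a separate island — boundary = 118.04 mm. Overall, the cross-section has 2 separate islands. Total boundary length (outer) = 118.04 mm.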